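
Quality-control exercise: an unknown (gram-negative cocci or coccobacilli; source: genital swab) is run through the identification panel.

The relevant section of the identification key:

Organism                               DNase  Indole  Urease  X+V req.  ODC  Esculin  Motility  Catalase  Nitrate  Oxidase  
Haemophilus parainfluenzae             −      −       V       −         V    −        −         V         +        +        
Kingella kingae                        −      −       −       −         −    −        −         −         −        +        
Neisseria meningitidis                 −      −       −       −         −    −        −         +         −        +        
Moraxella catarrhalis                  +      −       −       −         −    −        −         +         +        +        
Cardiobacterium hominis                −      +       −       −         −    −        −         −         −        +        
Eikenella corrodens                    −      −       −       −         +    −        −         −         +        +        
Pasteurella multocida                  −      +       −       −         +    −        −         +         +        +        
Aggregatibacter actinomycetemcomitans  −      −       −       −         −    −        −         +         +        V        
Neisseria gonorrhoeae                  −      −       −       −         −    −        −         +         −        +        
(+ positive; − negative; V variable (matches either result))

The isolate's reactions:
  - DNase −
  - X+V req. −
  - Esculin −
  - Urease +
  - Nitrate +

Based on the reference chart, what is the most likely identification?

DNase −: excludes Moraxella catarrhalis — 8 left.
X+V req. −: all 8 remaining candidates are consistent.
Urease +: excludes 7 organisms — 1 left.
Nitrate +: the one remaining candidate is consistent.
Esculin −: the one remaining candidate is consistent.

Haemophilus parainfluenzae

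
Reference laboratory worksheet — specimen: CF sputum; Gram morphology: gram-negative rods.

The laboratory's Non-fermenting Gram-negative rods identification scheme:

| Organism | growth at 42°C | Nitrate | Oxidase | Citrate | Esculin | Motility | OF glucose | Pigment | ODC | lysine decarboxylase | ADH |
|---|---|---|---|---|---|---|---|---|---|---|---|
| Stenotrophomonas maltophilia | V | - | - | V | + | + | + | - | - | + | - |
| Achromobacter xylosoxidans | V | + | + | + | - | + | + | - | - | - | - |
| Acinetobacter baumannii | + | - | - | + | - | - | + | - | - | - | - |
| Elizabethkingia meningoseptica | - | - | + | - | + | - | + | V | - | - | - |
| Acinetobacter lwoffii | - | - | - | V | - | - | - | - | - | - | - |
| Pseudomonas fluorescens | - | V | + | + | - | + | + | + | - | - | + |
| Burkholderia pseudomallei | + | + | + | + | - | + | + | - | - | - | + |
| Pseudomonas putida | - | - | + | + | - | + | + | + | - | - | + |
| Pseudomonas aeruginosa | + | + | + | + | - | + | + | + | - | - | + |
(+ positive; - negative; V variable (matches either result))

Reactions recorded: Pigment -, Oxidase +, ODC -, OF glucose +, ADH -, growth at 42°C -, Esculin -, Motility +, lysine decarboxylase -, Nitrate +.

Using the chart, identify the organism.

Esculin -: excludes Stenotrophomonas maltophilia, Elizabethkingia meningoseptica — 7 left.
lysine decarboxylase -: all 7 remaining candidates are consistent.
growth at 42°C -: excludes Acinetobacter baumannii, Burkholderia pseudomallei, Pseudomonas aeruginosa — 4 left.
OF glucose +: excludes Acinetobacter lwoffii — 3 left.
Oxidase +: all 3 remaining candidates are consistent.
Nitrate +: excludes Pseudomonas putida — 2 left.
ODC -: all 2 remaining candidates are consistent.
Pigment -: excludes Pseudomonas fluorescens — 1 left.
Motility +: the one remaining candidate is consistent.
ADH -: the one remaining candidate is consistent.

Achromobacter xylosoxidans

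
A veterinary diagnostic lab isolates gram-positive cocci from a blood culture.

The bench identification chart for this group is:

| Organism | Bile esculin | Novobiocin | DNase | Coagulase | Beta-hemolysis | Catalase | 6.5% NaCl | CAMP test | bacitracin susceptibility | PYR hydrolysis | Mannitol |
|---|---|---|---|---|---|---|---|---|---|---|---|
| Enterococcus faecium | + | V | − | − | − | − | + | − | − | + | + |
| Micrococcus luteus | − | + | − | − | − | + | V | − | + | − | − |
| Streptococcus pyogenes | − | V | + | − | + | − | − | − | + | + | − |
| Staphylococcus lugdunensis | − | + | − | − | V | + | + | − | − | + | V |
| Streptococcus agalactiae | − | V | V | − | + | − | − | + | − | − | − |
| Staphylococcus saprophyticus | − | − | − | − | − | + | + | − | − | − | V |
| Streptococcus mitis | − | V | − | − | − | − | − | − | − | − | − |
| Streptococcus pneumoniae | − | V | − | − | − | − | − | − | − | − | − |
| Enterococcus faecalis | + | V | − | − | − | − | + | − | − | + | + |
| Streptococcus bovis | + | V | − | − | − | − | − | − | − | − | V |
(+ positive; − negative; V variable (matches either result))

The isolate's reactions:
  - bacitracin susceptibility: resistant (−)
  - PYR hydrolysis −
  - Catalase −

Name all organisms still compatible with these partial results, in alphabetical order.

Streptococcus agalactiae, Streptococcus bovis, Streptococcus mitis, Streptococcus pneumoniae

Catalase −: excludes Micrococcus luteus, Staphylococcus lugdunensis, Staphylococcus saprophyticus — 7 left.
PYR hydrolysis −: excludes Enterococcus faecium, Streptococcus pyogenes, Enterococcus faecalis — 4 left.
bacitracin susceptibility −: all 4 remaining candidates are consistent.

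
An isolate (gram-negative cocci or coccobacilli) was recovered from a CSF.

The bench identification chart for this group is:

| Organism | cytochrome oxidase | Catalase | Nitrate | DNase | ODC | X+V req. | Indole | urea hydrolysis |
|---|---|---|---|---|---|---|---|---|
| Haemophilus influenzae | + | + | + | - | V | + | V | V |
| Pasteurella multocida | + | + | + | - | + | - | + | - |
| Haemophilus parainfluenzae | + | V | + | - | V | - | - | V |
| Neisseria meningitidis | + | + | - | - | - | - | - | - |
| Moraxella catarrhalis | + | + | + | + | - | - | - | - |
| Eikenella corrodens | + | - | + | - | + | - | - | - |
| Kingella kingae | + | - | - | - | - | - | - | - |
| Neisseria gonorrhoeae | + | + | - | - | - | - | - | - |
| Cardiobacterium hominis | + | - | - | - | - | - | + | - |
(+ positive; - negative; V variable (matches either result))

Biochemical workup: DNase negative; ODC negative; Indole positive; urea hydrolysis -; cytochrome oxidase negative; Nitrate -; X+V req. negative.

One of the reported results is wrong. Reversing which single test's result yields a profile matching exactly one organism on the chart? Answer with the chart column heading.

cytochrome oxidase

As reported, no row in the chart matches all 7 reactions.
Reversing DNase → still no organism matches.
Reversing Nitrate → still no organism matches.
Reversing urea hydrolysis → still no organism matches.
Reversing Indole → still no organism matches.
Reversing X+V req. → still no organism matches.
Reversing cytochrome oxidase (to +) → unique match: Cardiobacterium hominis.
Reversing ODC → still no organism matches.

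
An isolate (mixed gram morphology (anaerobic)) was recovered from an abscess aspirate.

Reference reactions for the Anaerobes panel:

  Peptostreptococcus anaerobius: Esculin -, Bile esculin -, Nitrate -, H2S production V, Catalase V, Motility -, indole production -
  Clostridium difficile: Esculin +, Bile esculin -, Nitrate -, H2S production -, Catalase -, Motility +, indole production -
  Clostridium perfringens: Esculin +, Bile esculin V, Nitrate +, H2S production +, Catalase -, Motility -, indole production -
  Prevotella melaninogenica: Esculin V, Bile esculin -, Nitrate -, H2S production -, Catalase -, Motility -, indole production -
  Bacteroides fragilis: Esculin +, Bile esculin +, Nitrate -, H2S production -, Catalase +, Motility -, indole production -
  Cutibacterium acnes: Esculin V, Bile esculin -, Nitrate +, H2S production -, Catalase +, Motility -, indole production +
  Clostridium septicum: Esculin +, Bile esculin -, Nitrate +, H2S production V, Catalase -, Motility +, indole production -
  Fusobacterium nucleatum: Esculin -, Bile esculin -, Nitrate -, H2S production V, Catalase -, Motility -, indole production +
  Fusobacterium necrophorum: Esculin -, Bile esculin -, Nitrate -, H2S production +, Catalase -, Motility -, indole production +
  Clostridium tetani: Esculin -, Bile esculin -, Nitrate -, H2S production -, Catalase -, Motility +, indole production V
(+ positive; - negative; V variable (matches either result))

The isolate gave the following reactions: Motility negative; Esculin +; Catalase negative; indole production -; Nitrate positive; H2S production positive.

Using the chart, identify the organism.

Clostridium perfringens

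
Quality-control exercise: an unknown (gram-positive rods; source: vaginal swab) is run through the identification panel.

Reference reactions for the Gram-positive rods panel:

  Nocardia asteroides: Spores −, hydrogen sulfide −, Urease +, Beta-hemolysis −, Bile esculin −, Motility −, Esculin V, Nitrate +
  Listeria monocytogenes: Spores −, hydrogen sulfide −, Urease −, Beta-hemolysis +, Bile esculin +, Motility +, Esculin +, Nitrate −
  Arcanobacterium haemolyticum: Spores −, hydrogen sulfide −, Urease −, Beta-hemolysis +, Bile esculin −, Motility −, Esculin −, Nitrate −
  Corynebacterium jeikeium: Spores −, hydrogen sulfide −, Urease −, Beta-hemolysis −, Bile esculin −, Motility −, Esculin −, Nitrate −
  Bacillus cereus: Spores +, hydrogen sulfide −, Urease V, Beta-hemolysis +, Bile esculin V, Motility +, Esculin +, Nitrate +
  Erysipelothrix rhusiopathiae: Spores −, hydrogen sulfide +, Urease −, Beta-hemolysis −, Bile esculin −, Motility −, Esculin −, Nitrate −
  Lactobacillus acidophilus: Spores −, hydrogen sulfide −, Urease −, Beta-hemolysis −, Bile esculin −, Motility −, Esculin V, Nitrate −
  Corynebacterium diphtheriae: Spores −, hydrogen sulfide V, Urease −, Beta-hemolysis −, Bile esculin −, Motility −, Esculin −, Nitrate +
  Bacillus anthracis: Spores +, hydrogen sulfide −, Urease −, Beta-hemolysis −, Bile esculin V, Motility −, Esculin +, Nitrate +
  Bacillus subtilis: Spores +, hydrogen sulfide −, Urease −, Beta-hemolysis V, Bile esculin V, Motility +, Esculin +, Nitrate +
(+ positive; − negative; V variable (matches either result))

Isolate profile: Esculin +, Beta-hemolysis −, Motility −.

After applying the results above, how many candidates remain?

Beta-hemolysis −: excludes Listeria monocytogenes, Arcanobacterium haemolyticum, Bacillus cereus — 7 left.
Esculin +: excludes Corynebacterium jeikeium, Erysipelothrix rhusiopathiae, Corynebacterium diphtheriae — 4 left.
Motility −: excludes Bacillus subtilis — 3 left.
Still consistent: Bacillus anthracis, Lactobacillus acidophilus, Nocardia asteroides.

3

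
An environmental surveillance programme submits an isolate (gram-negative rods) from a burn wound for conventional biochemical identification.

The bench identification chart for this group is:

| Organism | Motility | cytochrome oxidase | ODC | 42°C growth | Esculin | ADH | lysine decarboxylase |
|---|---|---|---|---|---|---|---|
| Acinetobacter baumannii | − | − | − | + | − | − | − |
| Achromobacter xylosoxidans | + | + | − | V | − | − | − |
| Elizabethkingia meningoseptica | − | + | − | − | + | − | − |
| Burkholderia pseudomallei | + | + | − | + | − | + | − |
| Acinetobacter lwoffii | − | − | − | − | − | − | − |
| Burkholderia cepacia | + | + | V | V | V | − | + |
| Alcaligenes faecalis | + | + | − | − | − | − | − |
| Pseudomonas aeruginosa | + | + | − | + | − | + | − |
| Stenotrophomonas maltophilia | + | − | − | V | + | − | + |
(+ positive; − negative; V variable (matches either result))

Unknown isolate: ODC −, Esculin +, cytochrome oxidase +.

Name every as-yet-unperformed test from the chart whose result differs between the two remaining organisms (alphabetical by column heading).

Esculin +: excludes 6 organisms — 3 left.
ODC −: all 3 remaining candidates are consistent.
cytochrome oxidase +: excludes Stenotrophomonas maltophilia — 2 left.
Two candidates remain: Burkholderia cepacia and Elizabethkingia meningoseptica.
  Motility: Burkholderia cepacia +, Elizabethkingia meningoseptica − — discriminates.
  42°C growth: V vs − — variable for at least one, does not separate.
  ADH: − vs − — same for both, does not separate.
  lysine decarboxylase: Burkholderia cepacia +, Elizabethkingia meningoseptica − — discriminates.

lysine decarboxylase, Motility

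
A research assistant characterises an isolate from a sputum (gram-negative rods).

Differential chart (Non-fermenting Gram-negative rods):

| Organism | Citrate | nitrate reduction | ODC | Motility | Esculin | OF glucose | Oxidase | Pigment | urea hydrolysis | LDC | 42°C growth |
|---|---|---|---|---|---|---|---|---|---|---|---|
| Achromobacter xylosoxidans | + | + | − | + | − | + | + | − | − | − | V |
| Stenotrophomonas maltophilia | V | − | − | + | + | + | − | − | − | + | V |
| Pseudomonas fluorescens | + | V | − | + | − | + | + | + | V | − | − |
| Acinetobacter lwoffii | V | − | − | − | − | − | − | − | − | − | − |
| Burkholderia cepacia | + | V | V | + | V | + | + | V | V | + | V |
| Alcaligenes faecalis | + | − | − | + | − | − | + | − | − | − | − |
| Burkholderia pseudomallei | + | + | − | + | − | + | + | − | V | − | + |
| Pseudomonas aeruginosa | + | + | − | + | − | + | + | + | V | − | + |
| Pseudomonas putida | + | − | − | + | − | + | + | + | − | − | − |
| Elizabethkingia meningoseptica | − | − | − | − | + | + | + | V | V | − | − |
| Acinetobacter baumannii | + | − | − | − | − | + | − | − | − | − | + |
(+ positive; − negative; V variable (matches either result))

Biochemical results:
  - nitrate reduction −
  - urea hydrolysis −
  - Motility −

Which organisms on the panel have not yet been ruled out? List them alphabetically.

Acinetobacter baumannii, Acinetobacter lwoffii, Elizabethkingia meningoseptica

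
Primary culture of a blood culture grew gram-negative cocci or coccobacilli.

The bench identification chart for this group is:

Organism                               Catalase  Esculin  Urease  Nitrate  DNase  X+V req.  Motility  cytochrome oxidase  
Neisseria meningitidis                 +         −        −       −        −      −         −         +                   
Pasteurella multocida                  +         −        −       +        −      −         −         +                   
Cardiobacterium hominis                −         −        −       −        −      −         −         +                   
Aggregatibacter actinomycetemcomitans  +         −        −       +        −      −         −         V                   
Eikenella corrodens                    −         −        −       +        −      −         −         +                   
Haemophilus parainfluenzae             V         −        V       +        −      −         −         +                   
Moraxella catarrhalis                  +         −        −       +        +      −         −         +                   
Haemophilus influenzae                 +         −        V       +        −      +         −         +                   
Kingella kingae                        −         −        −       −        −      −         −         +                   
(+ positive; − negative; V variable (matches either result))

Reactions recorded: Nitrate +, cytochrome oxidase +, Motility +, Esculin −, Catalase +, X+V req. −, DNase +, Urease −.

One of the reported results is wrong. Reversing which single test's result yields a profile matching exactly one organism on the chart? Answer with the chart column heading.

Motility

As reported, no row in the chart matches all 8 reactions.
Reversing Esculin → still no organism matches.
Reversing Nitrate → still no organism matches.
Reversing Catalase → still no organism matches.
Reversing X+V req. → still no organism matches.
Reversing Motility (to −) → unique match: Moraxella catarrhalis.
Reversing DNase → still no organism matches.
Reversing Urease → still no organism matches.
Reversing cytochrome oxidase → still no organism matches.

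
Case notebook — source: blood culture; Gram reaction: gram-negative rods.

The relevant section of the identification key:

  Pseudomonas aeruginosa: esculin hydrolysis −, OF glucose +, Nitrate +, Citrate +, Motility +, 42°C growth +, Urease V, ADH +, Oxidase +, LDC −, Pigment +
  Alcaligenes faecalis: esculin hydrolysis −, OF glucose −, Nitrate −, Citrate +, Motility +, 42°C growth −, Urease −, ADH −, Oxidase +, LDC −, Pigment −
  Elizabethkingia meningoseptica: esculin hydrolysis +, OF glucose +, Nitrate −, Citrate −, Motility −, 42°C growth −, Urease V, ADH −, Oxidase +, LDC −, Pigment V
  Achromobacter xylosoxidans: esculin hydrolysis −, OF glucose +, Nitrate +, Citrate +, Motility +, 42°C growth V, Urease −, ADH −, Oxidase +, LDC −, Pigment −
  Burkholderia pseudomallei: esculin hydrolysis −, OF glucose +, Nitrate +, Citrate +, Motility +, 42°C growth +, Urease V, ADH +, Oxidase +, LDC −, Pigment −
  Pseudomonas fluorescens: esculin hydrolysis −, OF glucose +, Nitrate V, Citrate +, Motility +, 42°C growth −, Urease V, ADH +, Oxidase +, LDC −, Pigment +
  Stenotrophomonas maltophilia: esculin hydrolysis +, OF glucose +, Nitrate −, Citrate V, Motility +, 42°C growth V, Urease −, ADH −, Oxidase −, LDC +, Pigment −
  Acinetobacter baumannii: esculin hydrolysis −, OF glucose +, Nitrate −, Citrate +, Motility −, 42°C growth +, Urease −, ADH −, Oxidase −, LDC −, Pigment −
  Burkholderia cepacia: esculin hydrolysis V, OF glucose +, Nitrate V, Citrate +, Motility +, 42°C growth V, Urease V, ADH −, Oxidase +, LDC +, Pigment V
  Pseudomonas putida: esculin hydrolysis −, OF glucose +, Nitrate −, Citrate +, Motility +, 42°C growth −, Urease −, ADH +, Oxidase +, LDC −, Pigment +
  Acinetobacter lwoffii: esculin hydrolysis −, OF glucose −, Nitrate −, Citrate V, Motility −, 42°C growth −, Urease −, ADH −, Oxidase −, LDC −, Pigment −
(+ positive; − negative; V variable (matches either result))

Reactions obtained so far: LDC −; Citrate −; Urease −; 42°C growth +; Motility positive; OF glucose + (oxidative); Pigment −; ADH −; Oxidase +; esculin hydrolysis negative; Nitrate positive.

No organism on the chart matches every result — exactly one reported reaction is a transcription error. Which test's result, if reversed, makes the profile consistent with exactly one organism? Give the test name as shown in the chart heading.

Citrate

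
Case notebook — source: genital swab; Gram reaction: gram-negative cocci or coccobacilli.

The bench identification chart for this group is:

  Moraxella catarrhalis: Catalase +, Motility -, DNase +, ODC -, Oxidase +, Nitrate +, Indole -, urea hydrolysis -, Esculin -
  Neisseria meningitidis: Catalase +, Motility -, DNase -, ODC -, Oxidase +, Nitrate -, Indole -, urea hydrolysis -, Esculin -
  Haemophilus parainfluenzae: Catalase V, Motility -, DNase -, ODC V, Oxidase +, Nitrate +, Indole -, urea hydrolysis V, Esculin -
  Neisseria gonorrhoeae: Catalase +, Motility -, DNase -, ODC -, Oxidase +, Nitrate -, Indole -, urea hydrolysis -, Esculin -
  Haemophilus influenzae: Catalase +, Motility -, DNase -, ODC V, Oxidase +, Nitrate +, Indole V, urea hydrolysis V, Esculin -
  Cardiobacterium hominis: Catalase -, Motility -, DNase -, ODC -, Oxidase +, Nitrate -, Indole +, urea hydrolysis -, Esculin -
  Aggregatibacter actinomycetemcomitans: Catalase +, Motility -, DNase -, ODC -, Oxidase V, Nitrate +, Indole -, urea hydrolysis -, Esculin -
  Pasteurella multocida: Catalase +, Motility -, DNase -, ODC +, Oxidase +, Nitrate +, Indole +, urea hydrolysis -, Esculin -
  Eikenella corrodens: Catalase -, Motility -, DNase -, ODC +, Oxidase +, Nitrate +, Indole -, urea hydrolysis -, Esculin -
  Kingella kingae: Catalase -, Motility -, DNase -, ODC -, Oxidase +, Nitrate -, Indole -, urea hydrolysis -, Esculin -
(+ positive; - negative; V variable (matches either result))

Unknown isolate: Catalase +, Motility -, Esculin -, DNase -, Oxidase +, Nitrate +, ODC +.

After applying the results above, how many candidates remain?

DNase -: excludes Moraxella catarrhalis — 9 left.
Motility -: all 9 remaining candidates are consistent.
ODC +: excludes 5 organisms — 4 left.
Oxidase +: all 4 remaining candidates are consistent.
Esculin -: all 4 remaining candidates are consistent.
Nitrate +: all 4 remaining candidates are consistent.
Catalase +: excludes Eikenella corrodens — 3 left.
Still consistent: Haemophilus influenzae, Haemophilus parainfluenzae, Pasteurella multocida.

3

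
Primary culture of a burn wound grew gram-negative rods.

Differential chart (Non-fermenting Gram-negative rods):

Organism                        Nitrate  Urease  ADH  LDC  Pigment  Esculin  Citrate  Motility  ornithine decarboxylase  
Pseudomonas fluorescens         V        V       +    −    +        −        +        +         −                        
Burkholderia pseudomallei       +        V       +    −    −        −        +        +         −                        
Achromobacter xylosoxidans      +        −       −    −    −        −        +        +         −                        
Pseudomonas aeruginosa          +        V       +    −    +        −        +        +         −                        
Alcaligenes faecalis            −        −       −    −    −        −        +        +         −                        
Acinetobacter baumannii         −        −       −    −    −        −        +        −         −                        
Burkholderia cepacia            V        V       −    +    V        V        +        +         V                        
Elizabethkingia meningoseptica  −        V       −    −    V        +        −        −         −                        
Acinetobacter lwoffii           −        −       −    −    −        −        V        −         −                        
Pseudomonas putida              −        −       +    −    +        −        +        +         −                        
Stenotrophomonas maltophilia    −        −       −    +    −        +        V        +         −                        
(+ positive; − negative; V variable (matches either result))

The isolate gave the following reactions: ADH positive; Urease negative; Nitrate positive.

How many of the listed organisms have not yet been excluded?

3

ADH +: excludes 7 organisms — 4 left.
Urease −: all 4 remaining candidates are consistent.
Nitrate +: excludes Pseudomonas putida — 3 left.
Still consistent: Burkholderia pseudomallei, Pseudomonas aeruginosa, Pseudomonas fluorescens.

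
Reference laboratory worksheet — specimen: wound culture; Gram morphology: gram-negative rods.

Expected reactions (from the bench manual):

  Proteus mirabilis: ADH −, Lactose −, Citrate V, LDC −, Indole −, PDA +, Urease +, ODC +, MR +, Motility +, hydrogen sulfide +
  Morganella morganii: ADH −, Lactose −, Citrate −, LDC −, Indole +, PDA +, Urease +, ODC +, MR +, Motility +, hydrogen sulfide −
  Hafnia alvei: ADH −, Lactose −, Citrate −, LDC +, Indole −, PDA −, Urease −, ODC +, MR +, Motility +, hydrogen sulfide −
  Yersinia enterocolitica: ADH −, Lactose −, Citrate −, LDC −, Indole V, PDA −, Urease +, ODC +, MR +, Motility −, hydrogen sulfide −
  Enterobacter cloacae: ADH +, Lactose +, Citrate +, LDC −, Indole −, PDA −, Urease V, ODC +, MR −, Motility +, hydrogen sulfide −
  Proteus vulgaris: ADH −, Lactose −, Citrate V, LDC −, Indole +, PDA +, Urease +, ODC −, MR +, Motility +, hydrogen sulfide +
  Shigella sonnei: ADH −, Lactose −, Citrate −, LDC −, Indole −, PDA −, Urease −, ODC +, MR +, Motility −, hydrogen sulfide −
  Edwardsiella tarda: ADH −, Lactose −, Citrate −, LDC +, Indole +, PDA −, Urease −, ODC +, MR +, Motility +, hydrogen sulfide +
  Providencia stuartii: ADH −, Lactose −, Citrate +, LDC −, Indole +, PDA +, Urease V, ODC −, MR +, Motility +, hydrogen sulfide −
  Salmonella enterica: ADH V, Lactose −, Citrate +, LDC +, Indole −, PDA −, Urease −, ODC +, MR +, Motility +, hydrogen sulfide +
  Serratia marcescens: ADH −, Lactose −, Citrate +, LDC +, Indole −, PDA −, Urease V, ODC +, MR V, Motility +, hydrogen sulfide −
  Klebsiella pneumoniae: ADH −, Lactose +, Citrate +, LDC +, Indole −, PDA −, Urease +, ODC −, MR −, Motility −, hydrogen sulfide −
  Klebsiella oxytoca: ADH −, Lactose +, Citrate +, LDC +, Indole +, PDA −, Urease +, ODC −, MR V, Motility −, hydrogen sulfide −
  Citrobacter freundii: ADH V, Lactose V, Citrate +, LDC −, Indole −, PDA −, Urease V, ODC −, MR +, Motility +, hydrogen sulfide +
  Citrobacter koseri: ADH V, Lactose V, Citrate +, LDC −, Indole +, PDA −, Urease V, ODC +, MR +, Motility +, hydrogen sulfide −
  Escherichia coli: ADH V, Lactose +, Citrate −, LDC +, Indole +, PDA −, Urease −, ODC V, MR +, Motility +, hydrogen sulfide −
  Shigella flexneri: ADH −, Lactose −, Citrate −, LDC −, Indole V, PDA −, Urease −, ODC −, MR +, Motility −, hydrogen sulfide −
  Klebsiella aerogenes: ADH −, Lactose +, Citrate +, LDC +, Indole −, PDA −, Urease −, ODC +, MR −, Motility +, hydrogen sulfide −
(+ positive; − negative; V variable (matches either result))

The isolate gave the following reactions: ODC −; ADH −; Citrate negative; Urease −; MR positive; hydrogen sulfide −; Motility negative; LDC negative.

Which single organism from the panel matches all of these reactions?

Shigella flexneri

MR +: excludes Enterobacter cloacae, Klebsiella pneumoniae, Klebsiella aerogenes — 15 left.
Citrate −: excludes 6 organisms — 9 left.
ADH −: all 9 remaining candidates are consistent.
ODC −: excludes 6 organisms — 3 left.
Urease −: excludes Proteus vulgaris — 2 left.
hydrogen sulfide −: all 2 remaining candidates are consistent.
LDC −: excludes Escherichia coli — 1 left.
Motility −: the one remaining candidate is consistent.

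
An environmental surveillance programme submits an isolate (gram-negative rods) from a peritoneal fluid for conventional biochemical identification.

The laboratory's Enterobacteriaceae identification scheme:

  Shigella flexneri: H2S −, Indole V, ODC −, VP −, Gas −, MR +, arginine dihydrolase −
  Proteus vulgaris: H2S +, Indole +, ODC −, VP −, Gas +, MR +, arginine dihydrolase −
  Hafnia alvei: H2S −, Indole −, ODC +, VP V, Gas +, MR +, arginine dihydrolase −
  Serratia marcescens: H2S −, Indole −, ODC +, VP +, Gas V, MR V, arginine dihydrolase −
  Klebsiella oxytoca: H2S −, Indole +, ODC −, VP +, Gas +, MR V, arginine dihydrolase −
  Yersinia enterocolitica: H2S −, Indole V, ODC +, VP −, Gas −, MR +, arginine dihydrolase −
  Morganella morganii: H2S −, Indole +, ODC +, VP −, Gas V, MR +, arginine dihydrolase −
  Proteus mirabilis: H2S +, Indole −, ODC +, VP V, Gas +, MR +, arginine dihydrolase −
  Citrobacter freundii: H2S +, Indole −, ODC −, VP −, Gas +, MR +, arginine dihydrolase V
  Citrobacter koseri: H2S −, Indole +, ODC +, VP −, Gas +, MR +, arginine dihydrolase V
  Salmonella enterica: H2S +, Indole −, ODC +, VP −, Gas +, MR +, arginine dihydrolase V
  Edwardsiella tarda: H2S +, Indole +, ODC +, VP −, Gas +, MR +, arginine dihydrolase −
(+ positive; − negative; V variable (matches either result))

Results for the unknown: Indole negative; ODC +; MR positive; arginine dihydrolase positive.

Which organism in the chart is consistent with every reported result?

Salmonella enterica

Indole −: excludes 5 organisms — 7 left.
arginine dihydrolase +: excludes 5 organisms — 2 left.
ODC +: excludes Citrobacter freundii — 1 left.
MR +: the one remaining candidate is consistent.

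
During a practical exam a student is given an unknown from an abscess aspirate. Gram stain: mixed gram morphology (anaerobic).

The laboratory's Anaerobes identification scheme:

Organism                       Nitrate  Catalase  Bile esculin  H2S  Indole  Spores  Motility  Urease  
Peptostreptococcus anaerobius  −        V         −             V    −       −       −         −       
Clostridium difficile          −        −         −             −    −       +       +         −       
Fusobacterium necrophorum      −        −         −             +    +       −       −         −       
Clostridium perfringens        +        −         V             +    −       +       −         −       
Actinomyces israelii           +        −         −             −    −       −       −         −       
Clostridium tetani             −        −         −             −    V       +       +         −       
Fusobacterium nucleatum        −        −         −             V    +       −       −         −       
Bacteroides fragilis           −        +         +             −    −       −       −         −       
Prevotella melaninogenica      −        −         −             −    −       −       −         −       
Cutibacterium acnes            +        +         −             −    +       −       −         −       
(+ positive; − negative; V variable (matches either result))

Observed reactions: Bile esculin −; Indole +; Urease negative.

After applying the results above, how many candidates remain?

4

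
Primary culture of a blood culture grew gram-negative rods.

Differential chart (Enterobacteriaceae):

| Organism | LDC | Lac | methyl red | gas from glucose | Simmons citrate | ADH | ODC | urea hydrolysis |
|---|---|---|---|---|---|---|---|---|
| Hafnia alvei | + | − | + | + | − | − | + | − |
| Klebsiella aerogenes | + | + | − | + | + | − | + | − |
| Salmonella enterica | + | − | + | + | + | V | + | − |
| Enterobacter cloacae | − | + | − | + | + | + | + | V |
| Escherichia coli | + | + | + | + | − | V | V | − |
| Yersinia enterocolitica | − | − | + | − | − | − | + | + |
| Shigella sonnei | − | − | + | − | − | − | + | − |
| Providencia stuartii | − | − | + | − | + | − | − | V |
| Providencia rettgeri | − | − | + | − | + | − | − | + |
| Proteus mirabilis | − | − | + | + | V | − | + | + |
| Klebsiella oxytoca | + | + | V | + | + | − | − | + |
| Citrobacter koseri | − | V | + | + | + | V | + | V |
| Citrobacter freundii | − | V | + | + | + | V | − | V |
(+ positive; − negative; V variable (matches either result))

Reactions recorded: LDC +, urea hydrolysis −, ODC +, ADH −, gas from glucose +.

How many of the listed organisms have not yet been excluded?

4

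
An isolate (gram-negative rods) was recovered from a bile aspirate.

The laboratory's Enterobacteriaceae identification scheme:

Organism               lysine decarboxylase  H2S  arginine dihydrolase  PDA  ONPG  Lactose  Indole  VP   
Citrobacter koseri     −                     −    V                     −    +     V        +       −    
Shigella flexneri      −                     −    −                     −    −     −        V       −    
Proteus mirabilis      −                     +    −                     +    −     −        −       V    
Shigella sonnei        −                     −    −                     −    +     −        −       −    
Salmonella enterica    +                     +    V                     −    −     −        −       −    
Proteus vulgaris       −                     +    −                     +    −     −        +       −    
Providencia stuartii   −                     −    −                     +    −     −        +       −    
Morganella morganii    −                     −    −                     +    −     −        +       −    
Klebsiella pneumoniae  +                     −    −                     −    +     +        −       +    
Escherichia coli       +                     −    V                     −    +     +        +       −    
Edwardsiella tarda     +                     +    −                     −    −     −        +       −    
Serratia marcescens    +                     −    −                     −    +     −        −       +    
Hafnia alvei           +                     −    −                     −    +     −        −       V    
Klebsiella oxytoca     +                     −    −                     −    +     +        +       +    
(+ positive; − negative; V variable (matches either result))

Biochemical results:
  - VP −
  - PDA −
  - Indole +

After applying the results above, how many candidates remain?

4

VP −: excludes Klebsiella pneumoniae, Serratia marcescens, Klebsiella oxytoca — 11 left.
Indole +: excludes Proteus mirabilis, Shigella sonnei, Salmonella enterica, Hafnia alvei — 7 left.
PDA −: excludes Proteus vulgaris, Providencia stuartii, Morganella morganii — 4 left.
Still consistent: Citrobacter koseri, Edwardsiella tarda, Escherichia coli, Shigella flexneri.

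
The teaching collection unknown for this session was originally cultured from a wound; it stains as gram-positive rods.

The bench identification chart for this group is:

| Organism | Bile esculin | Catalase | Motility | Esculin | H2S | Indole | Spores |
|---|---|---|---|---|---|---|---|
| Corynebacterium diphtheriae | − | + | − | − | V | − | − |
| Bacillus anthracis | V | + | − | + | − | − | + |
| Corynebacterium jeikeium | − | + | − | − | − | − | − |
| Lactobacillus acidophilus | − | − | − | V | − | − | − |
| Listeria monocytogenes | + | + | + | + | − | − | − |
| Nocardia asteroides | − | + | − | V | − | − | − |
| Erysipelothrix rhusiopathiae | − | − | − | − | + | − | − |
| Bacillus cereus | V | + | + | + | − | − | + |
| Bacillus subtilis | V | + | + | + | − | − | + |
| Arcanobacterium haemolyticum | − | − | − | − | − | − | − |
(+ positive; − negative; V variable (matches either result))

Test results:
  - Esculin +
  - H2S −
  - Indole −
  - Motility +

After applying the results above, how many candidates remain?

3

H2S −: excludes Erysipelothrix rhusiopathiae — 9 left.
Esculin +: excludes Corynebacterium diphtheriae, Corynebacterium jeikeium, Arcanobacterium haemolyticum — 6 left.
Indole −: all 6 remaining candidates are consistent.
Motility +: excludes Bacillus anthracis, Lactobacillus acidophilus, Nocardia asteroides — 3 left.
Still consistent: Bacillus cereus, Bacillus subtilis, Listeria monocytogenes.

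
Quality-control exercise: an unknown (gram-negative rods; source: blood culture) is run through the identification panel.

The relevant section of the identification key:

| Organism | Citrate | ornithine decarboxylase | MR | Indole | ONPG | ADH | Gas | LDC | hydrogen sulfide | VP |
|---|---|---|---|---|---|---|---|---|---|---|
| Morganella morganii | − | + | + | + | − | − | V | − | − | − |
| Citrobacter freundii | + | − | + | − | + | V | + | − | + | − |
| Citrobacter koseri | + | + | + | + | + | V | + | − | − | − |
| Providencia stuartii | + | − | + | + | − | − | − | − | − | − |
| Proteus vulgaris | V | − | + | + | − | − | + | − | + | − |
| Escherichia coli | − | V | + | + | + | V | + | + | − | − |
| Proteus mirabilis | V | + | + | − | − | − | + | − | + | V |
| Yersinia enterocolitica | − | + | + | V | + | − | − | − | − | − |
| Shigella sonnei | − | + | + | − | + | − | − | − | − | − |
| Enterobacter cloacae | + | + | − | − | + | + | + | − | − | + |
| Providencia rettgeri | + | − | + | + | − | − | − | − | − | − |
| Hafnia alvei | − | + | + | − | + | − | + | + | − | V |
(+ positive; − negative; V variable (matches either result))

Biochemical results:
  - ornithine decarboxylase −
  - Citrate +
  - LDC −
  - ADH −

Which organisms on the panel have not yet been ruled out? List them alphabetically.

LDC −: excludes Escherichia coli, Hafnia alvei — 10 left.
ADH −: excludes Enterobacter cloacae — 9 left.
Citrate +: excludes Morganella morganii, Yersinia enterocolitica, Shigella sonnei — 6 left.
ornithine decarboxylase −: excludes Citrobacter koseri, Proteus mirabilis — 4 left.

Citrobacter freundii, Proteus vulgaris, Providencia rettgeri, Providencia stuartii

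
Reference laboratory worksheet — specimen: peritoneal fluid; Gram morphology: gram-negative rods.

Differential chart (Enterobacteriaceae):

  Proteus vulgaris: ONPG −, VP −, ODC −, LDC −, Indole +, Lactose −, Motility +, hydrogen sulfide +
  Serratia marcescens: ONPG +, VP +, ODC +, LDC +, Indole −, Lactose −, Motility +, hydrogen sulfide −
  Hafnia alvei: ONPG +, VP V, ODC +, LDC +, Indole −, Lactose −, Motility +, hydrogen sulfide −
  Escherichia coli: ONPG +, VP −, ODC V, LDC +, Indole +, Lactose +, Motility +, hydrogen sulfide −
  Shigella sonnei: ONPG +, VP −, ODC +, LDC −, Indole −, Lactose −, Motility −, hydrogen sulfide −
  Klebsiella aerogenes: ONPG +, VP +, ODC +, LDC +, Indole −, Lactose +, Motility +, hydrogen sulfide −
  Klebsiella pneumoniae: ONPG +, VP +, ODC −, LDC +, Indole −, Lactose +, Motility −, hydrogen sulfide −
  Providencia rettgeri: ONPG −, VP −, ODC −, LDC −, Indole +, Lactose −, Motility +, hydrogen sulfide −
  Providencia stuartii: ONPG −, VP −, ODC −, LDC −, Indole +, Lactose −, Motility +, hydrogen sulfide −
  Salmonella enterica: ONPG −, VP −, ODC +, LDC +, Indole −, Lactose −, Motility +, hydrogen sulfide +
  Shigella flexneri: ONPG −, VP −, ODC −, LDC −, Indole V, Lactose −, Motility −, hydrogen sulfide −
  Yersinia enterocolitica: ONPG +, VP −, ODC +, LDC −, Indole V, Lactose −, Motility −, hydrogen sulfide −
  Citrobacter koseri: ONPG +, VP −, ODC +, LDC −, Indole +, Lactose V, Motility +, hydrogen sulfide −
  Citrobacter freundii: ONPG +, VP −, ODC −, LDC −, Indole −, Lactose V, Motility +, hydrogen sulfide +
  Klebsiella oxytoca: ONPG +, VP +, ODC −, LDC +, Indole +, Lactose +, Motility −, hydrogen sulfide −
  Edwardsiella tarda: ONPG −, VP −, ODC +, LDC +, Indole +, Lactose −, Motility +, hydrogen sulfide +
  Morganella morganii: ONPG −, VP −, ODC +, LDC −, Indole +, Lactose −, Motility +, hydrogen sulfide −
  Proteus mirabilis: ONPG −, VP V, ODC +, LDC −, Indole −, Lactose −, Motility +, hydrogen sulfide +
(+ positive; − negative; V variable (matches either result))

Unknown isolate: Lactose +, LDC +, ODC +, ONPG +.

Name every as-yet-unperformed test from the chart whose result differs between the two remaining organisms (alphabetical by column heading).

ONPG +: excludes 8 organisms — 10 left.
ODC +: excludes Klebsiella pneumoniae, Citrobacter freundii, Klebsiella oxytoca — 7 left.
LDC +: excludes Shigella sonnei, Yersinia enterocolitica, Citrobacter koseri — 4 left.
Lactose +: excludes Serratia marcescens, Hafnia alvei — 2 left.
Two candidates remain: Escherichia coli and Klebsiella aerogenes.
  VP: Escherichia coli −, Klebsiella aerogenes + — discriminates.
  Indole: Escherichia coli +, Klebsiella aerogenes − — discriminates.
  Motility: + vs + — same for both, does not separate.
  hydrogen sulfide: − vs − — same for both, does not separate.

Indole, VP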